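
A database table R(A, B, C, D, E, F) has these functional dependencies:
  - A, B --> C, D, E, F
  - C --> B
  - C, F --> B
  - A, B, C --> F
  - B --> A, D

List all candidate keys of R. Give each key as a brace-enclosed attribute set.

{B}⁺ = {A, B, C, D, E, F} — all of the relation — so {B} is a candidate key.
{C}⁺ = {A, B, C, D, E, F} — all of the relation — so {C} is a candidate key.
These are minimal and exhaustive — every other superkey contains one of them.

{B}, {C}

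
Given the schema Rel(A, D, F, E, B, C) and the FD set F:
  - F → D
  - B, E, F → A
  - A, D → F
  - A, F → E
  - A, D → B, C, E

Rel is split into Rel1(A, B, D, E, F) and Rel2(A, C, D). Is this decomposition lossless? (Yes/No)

Yes

The shared attributes are {A, D} and {A, D}⁺ = {A, B, C, D, E, F}.
This includes all of Rel1, so the common attributes are a superkey of Rel1 — the join is lossless.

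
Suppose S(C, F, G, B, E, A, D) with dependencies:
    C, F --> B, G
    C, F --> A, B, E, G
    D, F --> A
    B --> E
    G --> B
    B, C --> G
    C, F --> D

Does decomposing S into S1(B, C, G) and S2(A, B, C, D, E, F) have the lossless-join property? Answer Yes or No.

Yes

The shared attributes are {B, C} and {B, C}⁺ = {B, C, E, G}.
This includes all of S1, so the common attributes are a superkey of S1 — the join is lossless.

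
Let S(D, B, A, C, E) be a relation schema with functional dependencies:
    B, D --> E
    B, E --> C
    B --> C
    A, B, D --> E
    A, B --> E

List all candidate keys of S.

{A, B, D}

No FD produces {A, B, D}, so they must be in every candidate key.
Closure of {A, B, D} is {A, B, C, D, E}, the whole schema; {A, B, D} is a candidate key.
Every other attribute set either contains this one or has a smaller closure.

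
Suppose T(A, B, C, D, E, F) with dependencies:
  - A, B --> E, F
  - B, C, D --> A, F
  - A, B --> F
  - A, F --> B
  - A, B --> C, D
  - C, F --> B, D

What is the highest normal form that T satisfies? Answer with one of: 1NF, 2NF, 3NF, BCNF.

Candidate keys: {A, B}, {A, F}, {B, C, D}, {C, F}. Prime attributes: {A, B, C, D, F}.
Every FD has a superkey on the left, so the relation is in BCNF.

BCNF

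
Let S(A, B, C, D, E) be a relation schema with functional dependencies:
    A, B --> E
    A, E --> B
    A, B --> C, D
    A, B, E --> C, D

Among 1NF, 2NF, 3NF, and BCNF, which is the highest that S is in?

Candidate keys: {A, B}, {A, E}. Prime attributes: {A, B, E}.
The left-hand side of every FD is a superkey, so BCNF is satisfied.

BCNF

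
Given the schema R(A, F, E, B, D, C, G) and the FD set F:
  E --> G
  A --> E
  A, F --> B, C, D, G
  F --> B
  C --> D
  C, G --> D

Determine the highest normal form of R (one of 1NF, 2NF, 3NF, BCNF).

1NF

Candidate key: {A, F}. Prime attributes: {A, F}.
For E --> G we have {E}⁺ = {E, G}; {E} is not a superkey, so BCNF fails.
E --> G determines the non-prime attribute {G} from a non-superkey — 3NF is violated.
Since {A} ⊂ {A, F} and {A}⁺ ⊇ {E, G} with {E, G} non-prime, there is a partial dependency; 2NF fails.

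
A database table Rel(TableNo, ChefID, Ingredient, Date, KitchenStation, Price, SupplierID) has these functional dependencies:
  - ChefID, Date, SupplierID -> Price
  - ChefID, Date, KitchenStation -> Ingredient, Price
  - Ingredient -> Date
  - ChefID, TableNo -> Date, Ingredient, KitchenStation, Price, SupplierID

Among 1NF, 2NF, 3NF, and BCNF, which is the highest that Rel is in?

2NF

Candidate key: {ChefID, TableNo}. Prime attributes: {ChefID, TableNo}.
For ChefID, Date, SupplierID -> Price we have {ChefID, Date, SupplierID}⁺ = {ChefID, Date, Price, SupplierID}; {ChefID, Date, SupplierID} is not a superkey, so BCNF fails.
ChefID, Date, SupplierID -> Price has non-prime {Price} on the right and a non-superkey on the left, so 3NF fails.
No non-prime attribute depends on a proper subset of any candidate key, so 2NF holds.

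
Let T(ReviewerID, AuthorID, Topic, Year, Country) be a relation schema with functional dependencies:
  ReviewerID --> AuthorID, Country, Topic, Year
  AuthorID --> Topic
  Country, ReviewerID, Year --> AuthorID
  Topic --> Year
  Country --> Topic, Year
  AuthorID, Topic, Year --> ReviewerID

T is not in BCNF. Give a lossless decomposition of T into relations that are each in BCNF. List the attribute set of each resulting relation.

{AuthorID, Country, ReviewerID}; {Country, Topic}; {Topic, Year}

Candidate keys of the original relation: {AuthorID}, {ReviewerID}.
In {AuthorID, Country, ReviewerID, Topic, Year}, {Topic} is not a superkey ({Topic}⁺ restricted to this set is {Topic, Year}), so split on Topic --> Year into {Topic, Year} and {AuthorID, Country, ReviewerID, Topic}.
{Topic, Year} has no BCNF violation.
In {AuthorID, Country, ReviewerID, Topic}, {Country} is not a superkey ({Country}⁺ restricted to this set is {Country, Topic}), so split on Country --> Topic into {Country, Topic} and {AuthorID, Country, ReviewerID}.
{Country, Topic} has no BCNF violation.
{AuthorID, Country, ReviewerID} has no BCNF violation.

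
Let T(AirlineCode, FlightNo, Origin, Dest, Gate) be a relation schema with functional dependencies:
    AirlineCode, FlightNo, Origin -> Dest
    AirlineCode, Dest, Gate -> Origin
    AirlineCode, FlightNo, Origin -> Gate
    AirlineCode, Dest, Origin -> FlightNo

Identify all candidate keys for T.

{AirlineCode, Dest, Gate}, {AirlineCode, Dest, Origin}, {AirlineCode, FlightNo, Origin}

{AirlineCode} never appears on the right of any FD, so every key must include it.
{AirlineCode, Dest, Gate}⁺ = {AirlineCode, Dest, FlightNo, Gate, Origin} — all of the relation — so {AirlineCode, Dest, Gate} is a candidate key.
{AirlineCode, Dest, Origin}⁺ = {AirlineCode, Dest, FlightNo, Gate, Origin} — all of the relation — so {AirlineCode, Dest, Origin} is a candidate key.
{AirlineCode, FlightNo, Origin}⁺ = {AirlineCode, Dest, FlightNo, Gate, Origin} — all of the relation — so {AirlineCode, FlightNo, Origin} is a candidate key.
No proper subset of any of these is a key, and no other minimal superkey exists.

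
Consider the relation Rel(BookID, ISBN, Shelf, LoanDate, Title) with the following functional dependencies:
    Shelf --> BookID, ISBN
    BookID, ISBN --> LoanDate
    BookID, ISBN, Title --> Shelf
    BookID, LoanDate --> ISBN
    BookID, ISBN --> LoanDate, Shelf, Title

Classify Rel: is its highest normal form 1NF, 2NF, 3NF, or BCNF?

BCNF

Candidate keys: {BookID, ISBN}, {BookID, LoanDate}, {Shelf}. Prime attributes: {BookID, ISBN, LoanDate, Shelf}.
The left-hand side of every FD is a superkey, so BCNF is satisfied.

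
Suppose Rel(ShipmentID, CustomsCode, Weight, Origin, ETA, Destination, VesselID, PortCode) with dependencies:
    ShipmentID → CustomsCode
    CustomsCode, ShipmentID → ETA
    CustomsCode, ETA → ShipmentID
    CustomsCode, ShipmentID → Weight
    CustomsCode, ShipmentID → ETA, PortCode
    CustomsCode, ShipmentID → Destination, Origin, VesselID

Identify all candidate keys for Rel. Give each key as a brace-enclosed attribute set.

Closure of {ShipmentID} is {CustomsCode, Destination, ETA, Origin, PortCode, ShipmentID, VesselID, Weight}, the whole schema; {ShipmentID} is a candidate key.
Closure of {CustomsCode, ETA} is {CustomsCode, Destination, ETA, Origin, PortCode, ShipmentID, VesselID, Weight}, the whole schema; {CustomsCode, ETA} is a candidate key.
Any other superkey properly contains one of these, so there are no further candidate keys.

{CustomsCode, ETA}, {ShipmentID}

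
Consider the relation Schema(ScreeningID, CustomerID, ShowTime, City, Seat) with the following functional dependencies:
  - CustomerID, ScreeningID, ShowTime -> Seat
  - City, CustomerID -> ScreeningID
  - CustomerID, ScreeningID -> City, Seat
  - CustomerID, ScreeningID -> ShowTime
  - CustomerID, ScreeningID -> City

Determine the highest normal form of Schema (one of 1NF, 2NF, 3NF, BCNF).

BCNF

Candidate keys: {City, CustomerID}, {CustomerID, ScreeningID}. Prime attributes: {City, CustomerID, ScreeningID}.
The left-hand side of every FD is a superkey, so BCNF is satisfied.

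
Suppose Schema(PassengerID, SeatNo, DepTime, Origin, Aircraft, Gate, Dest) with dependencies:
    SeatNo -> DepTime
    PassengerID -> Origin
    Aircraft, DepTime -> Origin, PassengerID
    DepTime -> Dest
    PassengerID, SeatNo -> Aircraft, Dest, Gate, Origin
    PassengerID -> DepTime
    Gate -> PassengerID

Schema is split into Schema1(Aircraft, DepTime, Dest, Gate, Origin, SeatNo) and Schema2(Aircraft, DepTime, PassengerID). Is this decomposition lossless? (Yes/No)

Schema1 ∩ Schema2 = {Aircraft, DepTime}; its closure under F is {Aircraft, DepTime, Dest, Origin, PassengerID}.
Since Schema2 ⊆ {Aircraft, DepTime, Dest, Origin, PassengerID}, the intersection is a superkey of Schema2; the decomposition is lossless.

Yes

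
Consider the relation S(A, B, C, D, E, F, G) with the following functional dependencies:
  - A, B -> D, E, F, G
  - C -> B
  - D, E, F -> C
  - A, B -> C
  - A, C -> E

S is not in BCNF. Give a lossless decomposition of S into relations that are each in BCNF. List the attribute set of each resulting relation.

{A, D, E, F, G}; {B, C}; {C, D, E, F}

Candidate keys of the original relation: {A, B}, {A, C}, {A, D, E, F}.
Within {A, B, C, D, E, F, G}: {C}⁺ ∩ {A, B, C, D, E, F, G} = {B, C}, not the whole set, so C -> B violates BCNF; decompose into {B, C} and {A, C, D, E, F, G}.
{B, C} has no BCNF violation.
Within {A, C, D, E, F, G}: {D, E, F}⁺ ∩ {A, C, D, E, F, G} = {C, D, E, F}, not the whole set, so D, E, F -> C violates BCNF; decompose into {C, D, E, F} and {A, D, E, F, G}.
{C, D, E, F} has no BCNF violation.
{A, D, E, F, G} has no BCNF violation.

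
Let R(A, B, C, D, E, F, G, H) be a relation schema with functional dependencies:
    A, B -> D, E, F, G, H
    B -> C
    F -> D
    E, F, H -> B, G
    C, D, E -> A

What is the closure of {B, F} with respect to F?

Start with {B, F}.
B -> C applies; add {C} → now {B, C, F}.
F -> D applies; add {D} → now {B, C, D, F}.
No further FD applies.

{B, C, D, F}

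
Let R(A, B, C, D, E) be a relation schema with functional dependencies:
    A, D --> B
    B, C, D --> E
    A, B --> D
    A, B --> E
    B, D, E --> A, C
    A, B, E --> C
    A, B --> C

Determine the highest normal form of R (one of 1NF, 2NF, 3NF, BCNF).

BCNF

Candidate keys: {A, B}, {A, D}, {B, C, D}, {B, D, E}. Prime attributes: {A, B, C, D, E}.
The left-hand side of every FD is a superkey, so BCNF is satisfied.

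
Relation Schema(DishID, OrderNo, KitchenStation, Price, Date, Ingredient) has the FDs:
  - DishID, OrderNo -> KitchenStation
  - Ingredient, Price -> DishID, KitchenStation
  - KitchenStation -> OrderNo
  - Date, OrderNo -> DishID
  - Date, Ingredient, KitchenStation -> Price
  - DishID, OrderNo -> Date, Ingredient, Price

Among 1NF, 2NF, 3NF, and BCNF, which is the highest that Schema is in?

3NF

Candidate keys: {Date, KitchenStation}, {Date, OrderNo}, {DishID, KitchenStation}, {DishID, OrderNo}, {Ingredient, Price}. Prime attributes: {Date, DishID, Ingredient, KitchenStation, OrderNo, Price}.
For KitchenStation -> OrderNo we have {KitchenStation}⁺ = {KitchenStation, OrderNo}; {KitchenStation} is not a superkey, so BCNF fails.
Its right-hand attributes {OrderNo} are all prime, as are those of every other non-superkey FD — the relation is in 3NF.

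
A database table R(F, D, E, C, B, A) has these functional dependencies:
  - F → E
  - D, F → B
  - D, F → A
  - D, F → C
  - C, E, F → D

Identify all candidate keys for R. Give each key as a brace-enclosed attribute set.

Attributes never on any right-hand side: {F} — every candidate key must contain it.
{C, F}⁺ = {A, B, C, D, E, F}, which is every attribute, so {C, F} is a candidate key.
{D, F}⁺ = {A, B, C, D, E, F}, which is every attribute, so {D, F} is a candidate key.
No proper subset of any of these is a key, and no other minimal superkey exists.

{C, F}, {D, F}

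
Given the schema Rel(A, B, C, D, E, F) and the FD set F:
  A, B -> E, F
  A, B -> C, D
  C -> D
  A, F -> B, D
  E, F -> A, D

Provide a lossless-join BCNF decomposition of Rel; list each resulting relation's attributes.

Candidate keys of the original relation: {A, B}, {A, F}, {E, F}.
Within {A, B, C, D, E, F}: {C}⁺ ∩ {A, B, C, D, E, F} = {C, D}, not the whole set, so C -> D violates BCNF; decompose into {C, D} and {A, B, C, E, F}.
{C, D} has no BCNF violation.
{A, B, C, E, F} has no BCNF violation.

{A, B, C, E, F}; {C, D}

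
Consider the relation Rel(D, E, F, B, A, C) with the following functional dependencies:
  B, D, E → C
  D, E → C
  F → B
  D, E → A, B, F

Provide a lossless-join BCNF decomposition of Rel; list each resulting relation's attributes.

{A, C, D, E, F}; {B, F}

Candidate key of the original relation: {D, E}.
In {A, B, C, D, E, F}, {F} is not a superkey ({F}⁺ restricted to this set is {B, F}), so split on F → B into {B, F} and {A, C, D, E, F}.
{B, F} has no BCNF violation.
{A, C, D, E, F} has no BCNF violation.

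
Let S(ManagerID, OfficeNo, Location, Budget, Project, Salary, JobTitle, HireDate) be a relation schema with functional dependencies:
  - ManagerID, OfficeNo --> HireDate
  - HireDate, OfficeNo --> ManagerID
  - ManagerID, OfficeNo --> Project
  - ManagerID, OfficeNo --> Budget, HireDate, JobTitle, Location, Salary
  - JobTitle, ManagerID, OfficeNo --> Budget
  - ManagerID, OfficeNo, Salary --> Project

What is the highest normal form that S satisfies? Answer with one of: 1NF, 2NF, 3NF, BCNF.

Candidate keys: {HireDate, OfficeNo}, {ManagerID, OfficeNo}. Prime attributes: {HireDate, ManagerID, OfficeNo}.
The left-hand side of every FD is a superkey, so BCNF is satisfied.

BCNF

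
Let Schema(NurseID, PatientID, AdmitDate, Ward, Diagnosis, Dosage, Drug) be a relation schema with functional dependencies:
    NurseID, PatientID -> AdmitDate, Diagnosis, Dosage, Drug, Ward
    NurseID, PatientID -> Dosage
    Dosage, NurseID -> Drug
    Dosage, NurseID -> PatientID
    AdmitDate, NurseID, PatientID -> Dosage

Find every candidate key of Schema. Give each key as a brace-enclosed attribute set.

{Dosage, NurseID}, {NurseID, PatientID}

{NurseID} never appears on the right of any FD, so every key must include it.
{Dosage, NurseID}⁺ = {AdmitDate, Diagnosis, Dosage, Drug, NurseID, PatientID, Ward} — all of the relation — so {Dosage, NurseID} is a candidate key.
{NurseID, PatientID}⁺ = {AdmitDate, Diagnosis, Dosage, Drug, NurseID, PatientID, Ward} — all of the relation — so {NurseID, PatientID} is a candidate key.
Any other superkey properly contains one of these, so there are no further candidate keys.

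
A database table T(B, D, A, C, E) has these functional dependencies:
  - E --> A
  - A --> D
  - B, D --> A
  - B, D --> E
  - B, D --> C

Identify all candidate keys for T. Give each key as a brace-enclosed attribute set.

{B} never appears on the right of any FD, so every key must include it.
{A, B}⁺ = {A, B, C, D, E}, which is every attribute, so {A, B} is a candidate key.
{B, D}⁺ = {A, B, C, D, E}, which is every attribute, so {B, D} is a candidate key.
{B, E}⁺ = {A, B, C, D, E}, which is every attribute, so {B, E} is a candidate key.
These are minimal and exhaustive — every other superkey contains one of them.

{A, B}, {B, D}, {B, E}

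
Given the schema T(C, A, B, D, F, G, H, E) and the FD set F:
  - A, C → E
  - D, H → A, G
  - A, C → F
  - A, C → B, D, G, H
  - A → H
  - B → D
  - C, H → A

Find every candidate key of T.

{A, C}, {C, H}

{C} never appears on the right of any FD, so every key must include it.
{A, C}⁺ = {A, B, C, D, E, F, G, H} — all of the relation — so {A, C} is a candidate key.
{C, H}⁺ = {A, B, C, D, E, F, G, H} — all of the relation — so {C, H} is a candidate key.
Any other superkey properly contains one of these, so there are no further candidate keys.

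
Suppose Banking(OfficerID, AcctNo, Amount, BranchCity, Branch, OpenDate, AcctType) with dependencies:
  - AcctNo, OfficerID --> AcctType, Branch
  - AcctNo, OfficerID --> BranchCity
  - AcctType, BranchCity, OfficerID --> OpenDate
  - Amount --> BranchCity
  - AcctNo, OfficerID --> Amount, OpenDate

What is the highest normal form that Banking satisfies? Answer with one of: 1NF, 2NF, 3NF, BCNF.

Candidate key: {AcctNo, OfficerID}. Prime attributes: {AcctNo, OfficerID}.
AcctType, BranchCity, OfficerID --> OpenDate breaks BCNF: {AcctType, BranchCity, OfficerID}⁺ = {AcctType, BranchCity, OfficerID, OpenDate}, so {AcctType, BranchCity, OfficerID} is not a superkey.
AcctType, BranchCity, OfficerID --> OpenDate determines the non-prime attribute {OpenDate} from a non-superkey — 3NF is violated.
Checking every proper subset of each key, none determines a non-prime attribute — 2NF is satisfied.

2NF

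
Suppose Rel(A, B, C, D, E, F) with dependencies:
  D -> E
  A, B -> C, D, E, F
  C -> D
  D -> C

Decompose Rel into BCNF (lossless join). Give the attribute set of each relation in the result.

{A, B, D, F}; {C, D, E}

Candidate key of the original relation: {A, B}.
Within {A, B, C, D, E, F}: {D}⁺ ∩ {A, B, C, D, E, F} = {C, D, E}, not the whole set, so D -> C, E violates BCNF; decompose into {C, D, E} and {A, B, D, F}.
{C, D, E} has no BCNF violation.
{A, B, D, F} has no BCNF violation.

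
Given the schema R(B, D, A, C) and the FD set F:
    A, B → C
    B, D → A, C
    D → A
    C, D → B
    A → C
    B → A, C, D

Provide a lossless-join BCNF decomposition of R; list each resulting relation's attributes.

{A, B, D}; {A, C}

Candidate keys of the original relation: {B}, {D}.
Within {A, B, C, D}: {A}⁺ ∩ {A, B, C, D} = {A, C}, not the whole set, so A → C violates BCNF; decompose into {A, C} and {A, B, D}.
{A, C} is in BCNF.
{A, B, D} is in BCNF.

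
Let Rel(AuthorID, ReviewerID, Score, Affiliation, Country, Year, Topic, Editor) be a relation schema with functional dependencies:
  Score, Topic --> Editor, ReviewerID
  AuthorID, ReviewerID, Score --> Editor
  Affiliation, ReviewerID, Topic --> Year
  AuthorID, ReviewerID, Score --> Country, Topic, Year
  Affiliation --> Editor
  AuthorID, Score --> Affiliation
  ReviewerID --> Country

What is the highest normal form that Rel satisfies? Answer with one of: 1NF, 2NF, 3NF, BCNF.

Candidate keys: {AuthorID, ReviewerID, Score}, {AuthorID, Score, Topic}. Prime attributes: {AuthorID, ReviewerID, Score, Topic}.
Score, Topic --> Editor, ReviewerID breaks BCNF: {Score, Topic}⁺ = {Country, Editor, ReviewerID, Score, Topic}, so {Score, Topic} is not a superkey.
Score, Topic --> Editor, ReviewerID has non-prime {Editor} on the right and a non-superkey on the left, so 3NF fails.
Since {ReviewerID} ⊂ {AuthorID, ReviewerID, Score} and {ReviewerID}⁺ ⊇ {Country} with {Country} non-prime, there is a partial dependency; 2NF fails.

1NF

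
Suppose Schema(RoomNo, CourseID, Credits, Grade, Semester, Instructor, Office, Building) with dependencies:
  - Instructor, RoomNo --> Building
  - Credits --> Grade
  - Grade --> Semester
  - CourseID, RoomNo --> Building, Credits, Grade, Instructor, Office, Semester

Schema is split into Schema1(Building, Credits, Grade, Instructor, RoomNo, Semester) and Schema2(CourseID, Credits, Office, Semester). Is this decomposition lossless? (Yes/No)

No

The shared attributes are {Credits, Semester} and {Credits, Semester}⁺ = {Credits, Grade, Semester}.
The closure covers neither Schema1 nor Schema2 entirely; the join is not lossless.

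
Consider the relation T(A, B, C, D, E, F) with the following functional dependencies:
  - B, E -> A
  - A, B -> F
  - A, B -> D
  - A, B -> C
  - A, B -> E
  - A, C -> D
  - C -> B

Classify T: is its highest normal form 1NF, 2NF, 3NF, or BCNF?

Candidate keys: {A, B}, {A, C}, {B, E}, {C, E}. Prime attributes: {A, B, C, E}.
C -> B breaks BCNF: {C}⁺ = {B, C}, so {C} is not a superkey.
Since {B} ⊆ prime attributes and every other non-superkey FD also has a prime right side, the schema is in 3NF.

3NF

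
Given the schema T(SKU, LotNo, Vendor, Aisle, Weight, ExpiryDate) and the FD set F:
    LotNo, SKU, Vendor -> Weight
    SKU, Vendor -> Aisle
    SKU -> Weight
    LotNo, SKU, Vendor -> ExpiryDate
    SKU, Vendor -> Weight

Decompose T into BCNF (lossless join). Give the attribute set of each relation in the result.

{Aisle, SKU, Vendor}; {ExpiryDate, LotNo, SKU, Vendor}; {SKU, Weight}

Candidate key of the original relation: {LotNo, SKU, Vendor}.
{Aisle, ExpiryDate, LotNo, SKU, Vendor, Weight}: {SKU, Vendor} determines {Aisle, SKU, Vendor, Weight} here but is not a superkey — split on SKU, Vendor -> Aisle, Weight, giving {Aisle, SKU, Vendor, Weight} and {ExpiryDate, LotNo, SKU, Vendor}.
{Aisle, SKU, Vendor, Weight}: {SKU} determines {SKU, Weight} here but is not a superkey — split on SKU -> Weight, giving {SKU, Weight} and {Aisle, SKU, Vendor}.
{SKU, Weight}: every determinant is a superkey — BCNF.
{Aisle, SKU, Vendor}: every determinant is a superkey — BCNF.
{ExpiryDate, LotNo, SKU, Vendor}: every determinant is a superkey — BCNF.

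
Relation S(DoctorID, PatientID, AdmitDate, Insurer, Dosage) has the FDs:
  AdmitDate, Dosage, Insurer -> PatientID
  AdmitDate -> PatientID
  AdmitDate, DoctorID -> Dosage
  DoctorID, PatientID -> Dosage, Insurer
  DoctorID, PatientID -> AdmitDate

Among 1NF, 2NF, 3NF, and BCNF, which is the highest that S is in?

3NF

Candidate keys: {AdmitDate, DoctorID}, {DoctorID, PatientID}. Prime attributes: {AdmitDate, DoctorID, PatientID}.
AdmitDate, Dosage, Insurer -> PatientID: {AdmitDate, Dosage, Insurer}⁺ = {AdmitDate, Dosage, Insurer, PatientID}, which is not all of the attributes, so the left side is not a superkey — BCNF is violated.
Its right-hand attributes {PatientID} are all prime, as are those of every other non-superkey FD — the relation is in 3NF.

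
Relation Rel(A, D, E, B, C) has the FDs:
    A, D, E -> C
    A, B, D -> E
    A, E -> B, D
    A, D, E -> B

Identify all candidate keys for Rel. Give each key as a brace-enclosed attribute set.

{A, B, D}, {A, E}

{A} never appears on the right of any FD, so every key must include it.
{A, E} is a candidate key since {A, E}⁺ = {A, B, C, D, E} covers every attribute.
{A, B, D} is a candidate key since {A, B, D}⁺ = {A, B, C, D, E} covers every attribute.
These are minimal and exhaustive — every other superkey contains one of them.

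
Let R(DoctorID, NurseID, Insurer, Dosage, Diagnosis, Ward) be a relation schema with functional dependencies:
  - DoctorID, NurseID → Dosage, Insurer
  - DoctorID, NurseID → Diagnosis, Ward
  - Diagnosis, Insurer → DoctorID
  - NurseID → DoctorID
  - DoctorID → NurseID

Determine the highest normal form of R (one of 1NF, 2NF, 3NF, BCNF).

Candidate keys: {Diagnosis, Insurer}, {DoctorID}, {NurseID}. Prime attributes: {Diagnosis, DoctorID, Insurer, NurseID}.
Every FD has a superkey on the left, so the relation is in BCNF.

BCNF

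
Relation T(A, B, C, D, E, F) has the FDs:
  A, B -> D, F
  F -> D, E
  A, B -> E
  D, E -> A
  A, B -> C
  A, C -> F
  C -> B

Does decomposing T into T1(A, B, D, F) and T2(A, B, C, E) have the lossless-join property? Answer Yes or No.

T1 ∩ T2 = {A, B}; its closure under F is {A, B, C, D, E, F}.
Since T1 ⊆ {A, B, C, D, E, F}, the intersection is a superkey of T1; the decomposition is lossless.

Yes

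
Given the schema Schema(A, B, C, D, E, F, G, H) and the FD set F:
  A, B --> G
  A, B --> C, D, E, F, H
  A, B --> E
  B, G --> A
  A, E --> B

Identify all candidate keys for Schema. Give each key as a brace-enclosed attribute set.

{A, B}, {A, E}, {B, G}

Closure of {A, B} is {A, B, C, D, E, F, G, H}, the whole schema; {A, B} is a candidate key.
Closure of {A, E} is {A, B, C, D, E, F, G, H}, the whole schema; {A, E} is a candidate key.
Closure of {B, G} is {A, B, C, D, E, F, G, H}, the whole schema; {B, G} is a candidate key.
No proper subset of any of these is a key, and no other minimal superkey exists.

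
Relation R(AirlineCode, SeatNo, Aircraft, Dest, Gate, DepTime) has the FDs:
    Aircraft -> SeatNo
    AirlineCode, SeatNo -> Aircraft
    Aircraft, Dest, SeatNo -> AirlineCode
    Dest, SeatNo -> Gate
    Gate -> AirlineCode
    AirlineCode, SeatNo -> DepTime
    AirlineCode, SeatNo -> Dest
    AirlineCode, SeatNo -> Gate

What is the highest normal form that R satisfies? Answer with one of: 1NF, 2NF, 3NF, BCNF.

3NF

Candidate keys: {Aircraft, AirlineCode}, {Aircraft, Dest}, {Aircraft, Gate}, {AirlineCode, SeatNo}, {Dest, SeatNo}, {Gate, SeatNo}. Prime attributes: {Aircraft, AirlineCode, Dest, Gate, SeatNo}.
Aircraft -> SeatNo: {Aircraft}⁺ = {Aircraft, SeatNo}, which is not all of the attributes, so the left side is not a superkey — BCNF is violated.
Its right-hand attributes {SeatNo} are all prime, as are those of every other non-superkey FD — the relation is in 3NF.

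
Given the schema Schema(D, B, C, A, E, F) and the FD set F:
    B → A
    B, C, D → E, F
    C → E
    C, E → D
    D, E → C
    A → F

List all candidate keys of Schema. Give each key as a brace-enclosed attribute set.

{B, C}, {B, D, E}

Attributes never on any right-hand side: {B} — every candidate key must contain it.
{B, C}⁺ = {A, B, C, D, E, F}, which is every attribute, so {B, C} is a candidate key.
{B, D, E}⁺ = {A, B, C, D, E, F}, which is every attribute, so {B, D, E} is a candidate key.
These are minimal and exhaustive — every other superkey contains one of them.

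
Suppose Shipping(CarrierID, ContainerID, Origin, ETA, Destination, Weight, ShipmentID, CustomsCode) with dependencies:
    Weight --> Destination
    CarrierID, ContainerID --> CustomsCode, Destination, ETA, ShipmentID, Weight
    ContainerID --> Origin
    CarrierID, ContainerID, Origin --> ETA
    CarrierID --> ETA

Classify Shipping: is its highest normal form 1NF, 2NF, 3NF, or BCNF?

1NF

Candidate key: {CarrierID, ContainerID}. Prime attributes: {CarrierID, ContainerID}.
Weight --> Destination breaks BCNF: {Weight}⁺ = {Destination, Weight}, so {Weight} is not a superkey.
Because {Destination} is non-prime and the left side of Weight --> Destination is not a superkey, the relation is not in 3NF.
{CarrierID} is a proper subset of the key {CarrierID, ContainerID}, and {CarrierID}⁺ contains the non-prime attribute {ETA} — a partial dependency, so 2NF is violated.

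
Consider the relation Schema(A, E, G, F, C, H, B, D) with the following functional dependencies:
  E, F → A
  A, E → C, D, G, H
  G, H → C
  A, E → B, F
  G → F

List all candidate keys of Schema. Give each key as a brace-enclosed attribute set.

Attributes never on any right-hand side: {E} — every candidate key must contain it.
{A, E} is a candidate key since {A, E}⁺ = {A, B, C, D, E, F, G, H} covers every attribute.
{E, F} is a candidate key since {E, F}⁺ = {A, B, C, D, E, F, G, H} covers every attribute.
{E, G} is a candidate key since {E, G}⁺ = {A, B, C, D, E, F, G, H} covers every attribute.
Any other superkey properly contains one of these, so there are no further candidate keys.

{A, E}, {E, F}, {E, G}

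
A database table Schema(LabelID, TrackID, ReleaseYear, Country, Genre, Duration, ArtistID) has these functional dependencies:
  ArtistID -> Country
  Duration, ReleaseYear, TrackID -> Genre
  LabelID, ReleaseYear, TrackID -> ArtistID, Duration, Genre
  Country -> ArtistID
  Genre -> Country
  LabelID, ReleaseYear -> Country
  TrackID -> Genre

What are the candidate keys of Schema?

{LabelID, ReleaseYear, TrackID}

No FD produces {LabelID, ReleaseYear, TrackID}, so they must be in every candidate key.
Closure of {LabelID, ReleaseYear, TrackID} is {ArtistID, Country, Duration, Genre, LabelID, ReleaseYear, TrackID}, the whole schema; {LabelID, ReleaseYear, TrackID} is a candidate key.
No other minimal set has full closure, so this is the only candidate key.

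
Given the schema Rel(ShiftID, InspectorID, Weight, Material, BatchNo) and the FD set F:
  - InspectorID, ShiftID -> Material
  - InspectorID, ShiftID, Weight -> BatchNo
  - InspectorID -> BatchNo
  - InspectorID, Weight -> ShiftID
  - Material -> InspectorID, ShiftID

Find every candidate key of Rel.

{InspectorID, Weight}, {Material, Weight}

{Weight} never appears on the right of any FD, so every key must include it.
{InspectorID, Weight}⁺ = {BatchNo, InspectorID, Material, ShiftID, Weight} — all of the relation — so {InspectorID, Weight} is a candidate key.
{Material, Weight}⁺ = {BatchNo, InspectorID, Material, ShiftID, Weight} — all of the relation — so {Material, Weight} is a candidate key.
Any other superkey properly contains one of these, so there are no further candidate keys.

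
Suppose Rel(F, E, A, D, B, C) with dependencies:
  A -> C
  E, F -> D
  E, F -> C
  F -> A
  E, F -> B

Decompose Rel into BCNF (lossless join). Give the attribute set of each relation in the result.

Candidate key of the original relation: {E, F}.
{A, B, C, D, E, F}: {A} determines {A, C} here but is not a superkey — split on A -> C, giving {A, C} and {A, B, D, E, F}.
{A, C}: every determinant is a superkey — BCNF.
{A, B, D, E, F}: {F} determines {A, F} here but is not a superkey — split on F -> A, giving {A, F} and {B, D, E, F}.
{A, F}: every determinant is a superkey — BCNF.
{B, D, E, F}: every determinant is a superkey — BCNF.

{A, C}; {A, F}; {B, D, E, F}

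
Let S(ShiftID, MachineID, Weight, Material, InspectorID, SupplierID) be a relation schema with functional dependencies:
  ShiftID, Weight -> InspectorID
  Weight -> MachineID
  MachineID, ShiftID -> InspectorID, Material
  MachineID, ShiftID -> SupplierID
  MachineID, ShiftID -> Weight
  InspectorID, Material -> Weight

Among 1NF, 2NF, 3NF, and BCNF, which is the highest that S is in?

Candidate keys: {InspectorID, Material, ShiftID}, {MachineID, ShiftID}, {ShiftID, Weight}. Prime attributes: {InspectorID, MachineID, Material, ShiftID, Weight}.
Weight -> MachineID: {Weight}⁺ = {MachineID, Weight}, which is not all of the attributes, so the left side is not a superkey — BCNF is violated.
Since {MachineID} ⊆ prime attributes and every other non-superkey FD also has a prime right side, the schema is in 3NF.

3NF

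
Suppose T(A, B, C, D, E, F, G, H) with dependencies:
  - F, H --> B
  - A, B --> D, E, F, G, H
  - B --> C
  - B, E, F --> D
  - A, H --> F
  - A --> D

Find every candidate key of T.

{A} never appears on the right of any FD, so every key must include it.
Closure of {A, B} is {A, B, C, D, E, F, G, H}, the whole schema; {A, B} is a candidate key.
Closure of {A, H} is {A, B, C, D, E, F, G, H}, the whole schema; {A, H} is a candidate key.
These are minimal and exhaustive — every other superkey contains one of them.

{A, B}, {A, H}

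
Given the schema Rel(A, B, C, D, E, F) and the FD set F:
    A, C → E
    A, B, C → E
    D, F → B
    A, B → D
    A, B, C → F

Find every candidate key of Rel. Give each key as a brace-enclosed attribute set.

{A, B, C}, {A, C, D, F}

No FD produces {A, C}, so they must be in every candidate key.
{A, B, C}⁺ = {A, B, C, D, E, F}, which is every attribute, so {A, B, C} is a candidate key.
{A, C, D, F}⁺ = {A, B, C, D, E, F}, which is every attribute, so {A, C, D, F} is a candidate key.
No proper subset of any of these is a key, and no other minimal superkey exists.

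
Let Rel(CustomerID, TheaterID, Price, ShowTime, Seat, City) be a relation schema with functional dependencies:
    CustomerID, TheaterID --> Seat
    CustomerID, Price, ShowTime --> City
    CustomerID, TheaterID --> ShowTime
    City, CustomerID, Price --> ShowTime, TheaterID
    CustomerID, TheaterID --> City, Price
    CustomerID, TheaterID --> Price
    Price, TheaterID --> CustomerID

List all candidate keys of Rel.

{CustomerID, TheaterID} is a candidate key since {CustomerID, TheaterID}⁺ = {City, CustomerID, Price, Seat, ShowTime, TheaterID} covers every attribute.
{Price, TheaterID} is a candidate key since {Price, TheaterID}⁺ = {City, CustomerID, Price, Seat, ShowTime, TheaterID} covers every attribute.
{City, CustomerID, Price} is a candidate key since {City, CustomerID, Price}⁺ = {City, CustomerID, Price, Seat, ShowTime, TheaterID} covers every attribute.
{CustomerID, Price, ShowTime} is a candidate key since {CustomerID, Price, ShowTime}⁺ = {City, CustomerID, Price, Seat, ShowTime, TheaterID} covers every attribute.
Any other superkey properly contains one of these, so there are no further candidate keys.

{City, CustomerID, Price}, {CustomerID, Price, ShowTime}, {CustomerID, TheaterID}, {Price, TheaterID}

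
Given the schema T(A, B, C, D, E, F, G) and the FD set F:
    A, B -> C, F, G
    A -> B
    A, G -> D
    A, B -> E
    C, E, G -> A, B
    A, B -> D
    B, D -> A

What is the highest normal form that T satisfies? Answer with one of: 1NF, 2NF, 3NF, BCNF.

Candidate keys: {A}, {B, D}, {C, E, G}. Prime attributes: {A, B, C, D, E, G}.
Each dependency's left side is a superkey — BCNF holds.

BCNF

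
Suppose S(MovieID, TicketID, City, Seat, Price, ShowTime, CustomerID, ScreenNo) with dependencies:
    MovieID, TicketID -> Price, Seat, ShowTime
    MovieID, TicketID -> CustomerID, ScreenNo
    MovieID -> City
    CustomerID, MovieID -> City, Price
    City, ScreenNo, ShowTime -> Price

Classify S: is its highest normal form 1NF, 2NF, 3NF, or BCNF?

Candidate key: {MovieID, TicketID}. Prime attributes: {MovieID, TicketID}.
For MovieID -> City we have {MovieID}⁺ = {City, MovieID}; {MovieID} is not a superkey, so BCNF fails.
Because {City} is non-prime and the left side of MovieID -> City is not a superkey, the relation is not in 3NF.
The proper key subset {MovieID} of {MovieID, TicketID} determines non-prime {City}, so the relation is not even in 2NF.

1NF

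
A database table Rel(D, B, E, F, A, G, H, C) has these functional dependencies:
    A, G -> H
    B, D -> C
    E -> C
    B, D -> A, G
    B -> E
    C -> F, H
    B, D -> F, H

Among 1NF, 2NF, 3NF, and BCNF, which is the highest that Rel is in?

Candidate key: {B, D}. Prime attributes: {B, D}.
A, G -> H: {A, G}⁺ = {A, G, H}, which is not all of the attributes, so the left side is not a superkey — BCNF is violated.
A, G -> H determines the non-prime attribute {H} from a non-superkey — 3NF is violated.
The proper key subset {B} of {B, D} determines non-prime {C, E, F, H}, so the relation is not even in 2NF.

1NF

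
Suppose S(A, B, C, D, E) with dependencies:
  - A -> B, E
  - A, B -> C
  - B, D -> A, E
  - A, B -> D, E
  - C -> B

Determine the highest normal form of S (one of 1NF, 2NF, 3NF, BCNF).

Candidate keys: {A}, {B, D}, {C, D}. Prime attributes: {A, B, C, D}.
C -> B breaks BCNF: {C}⁺ = {B, C}, so {C} is not a superkey.
Since {B} ⊆ prime attributes and every other non-superkey FD also has a prime right side, the schema is in 3NF.

3NF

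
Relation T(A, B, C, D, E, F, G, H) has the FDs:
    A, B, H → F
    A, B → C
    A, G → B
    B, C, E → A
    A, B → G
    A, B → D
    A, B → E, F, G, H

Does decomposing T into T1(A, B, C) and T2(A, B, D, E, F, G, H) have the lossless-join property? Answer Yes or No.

Yes

Common attributes: {A, B}; their closure is {A, B, C, D, E, F, G, H}.
This includes all of T1, so the common attributes are a superkey of T1 — the join is lossless.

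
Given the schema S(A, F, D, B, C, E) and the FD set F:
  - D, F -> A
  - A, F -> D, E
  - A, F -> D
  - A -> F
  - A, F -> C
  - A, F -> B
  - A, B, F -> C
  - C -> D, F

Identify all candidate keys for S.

{A}, {C}, {D, F}

Closure of {A} is {A, B, C, D, E, F}, the whole schema; {A} is a candidate key.
Closure of {C} is {A, B, C, D, E, F}, the whole schema; {C} is a candidate key.
Closure of {D, F} is {A, B, C, D, E, F}, the whole schema; {D, F} is a candidate key.
Any other superkey properly contains one of these, so there are no further candidate keys.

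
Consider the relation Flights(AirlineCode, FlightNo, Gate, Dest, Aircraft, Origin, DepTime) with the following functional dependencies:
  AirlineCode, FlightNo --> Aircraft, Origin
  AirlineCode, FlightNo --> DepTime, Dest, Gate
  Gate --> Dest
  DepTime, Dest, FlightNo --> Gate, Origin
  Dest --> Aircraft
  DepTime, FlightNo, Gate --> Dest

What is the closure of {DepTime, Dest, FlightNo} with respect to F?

{Aircraft, DepTime, Dest, FlightNo, Gate, Origin}

Start with {DepTime, Dest, FlightNo}.
DepTime, Dest, FlightNo --> Gate, Origin applies; add {Gate, Origin} → now {DepTime, Dest, FlightNo, Gate, Origin}.
Dest --> Aircraft applies; add {Aircraft} → now {Aircraft, DepTime, Dest, FlightNo, Gate, Origin}.
No further FD applies.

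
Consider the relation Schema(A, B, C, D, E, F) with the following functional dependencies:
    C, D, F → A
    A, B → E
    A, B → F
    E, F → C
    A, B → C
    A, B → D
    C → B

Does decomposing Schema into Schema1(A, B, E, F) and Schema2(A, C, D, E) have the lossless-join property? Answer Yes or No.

No

Schema1 ∩ Schema2 = {A, E}; its closure under F is {A, E}.
Schema1 ⊄ {A, E} and Schema2 ⊄ {A, E}, so the split is lossy.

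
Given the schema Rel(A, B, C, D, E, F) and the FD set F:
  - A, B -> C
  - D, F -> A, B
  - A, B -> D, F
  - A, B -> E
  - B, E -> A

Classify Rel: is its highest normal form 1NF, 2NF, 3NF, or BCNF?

Candidate keys: {A, B}, {B, E}, {D, F}. Prime attributes: {A, B, D, E, F}.
The left-hand side of every FD is a superkey, so BCNF is satisfied.

BCNF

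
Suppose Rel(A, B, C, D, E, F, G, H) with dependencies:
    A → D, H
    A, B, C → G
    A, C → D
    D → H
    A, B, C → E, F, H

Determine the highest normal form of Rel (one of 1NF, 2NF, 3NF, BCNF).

1NF

Candidate key: {A, B, C}. Prime attributes: {A, B, C}.
For A → D, H we have {A}⁺ = {A, D, H}; {A} is not a superkey, so BCNF fails.
A → D, H has non-prime {D, H} on the right and a non-superkey on the left, so 3NF fails.
{A} is a proper subset of the key {A, B, C}, and {A}⁺ contains the non-prime attributes {D, H} — a partial dependency, so 2NF is violated.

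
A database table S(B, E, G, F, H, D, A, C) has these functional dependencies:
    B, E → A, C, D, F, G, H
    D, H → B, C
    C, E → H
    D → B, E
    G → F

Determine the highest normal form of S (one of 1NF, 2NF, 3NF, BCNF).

2NF

Candidate keys: {B, E}, {D}. Prime attributes: {B, D, E}.
C, E → H: {C, E}⁺ = {C, E, H}, which is not all of the attributes, so the left side is not a superkey — BCNF is violated.
C, E → H determines the non-prime attribute {H} from a non-superkey — 3NF is violated.
No proper subset of a key has a non-prime attribute in its closure, so there is no partial dependency; 2NF holds.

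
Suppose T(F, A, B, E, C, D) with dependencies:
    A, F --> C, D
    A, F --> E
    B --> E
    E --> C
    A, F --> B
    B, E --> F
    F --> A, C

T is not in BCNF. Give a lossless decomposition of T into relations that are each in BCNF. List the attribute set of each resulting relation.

Candidate keys of the original relation: {B}, {F}.
In {A, B, C, D, E, F}, {E} is not a superkey ({E}⁺ restricted to this set is {C, E}), so split on E --> C into {C, E} and {A, B, D, E, F}.
{C, E} is in BCNF.
{A, B, D, E, F} is in BCNF.

{A, B, D, E, F}; {C, E}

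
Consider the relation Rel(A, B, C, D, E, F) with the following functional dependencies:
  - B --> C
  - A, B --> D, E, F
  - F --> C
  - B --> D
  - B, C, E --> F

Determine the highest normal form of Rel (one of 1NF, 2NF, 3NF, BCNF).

1NF

Candidate key: {A, B}. Prime attributes: {A, B}.
B --> C breaks BCNF: {B}⁺ = {B, C, D}, so {B} is not a superkey.
B --> C determines the non-prime attribute {C} from a non-superkey — 3NF is violated.
{B} is a proper subset of the key {A, B}, and {B}⁺ contains the non-prime attributes {C, D} — a partial dependency, so 2NF is violated.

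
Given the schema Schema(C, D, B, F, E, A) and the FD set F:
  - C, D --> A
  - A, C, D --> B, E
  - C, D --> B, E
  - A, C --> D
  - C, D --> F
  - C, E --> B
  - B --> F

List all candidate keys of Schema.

{A, C}, {C, D}

No FD produces {C}, so it must be in every candidate key.
{A, C}⁺ = {A, B, C, D, E, F}, which is every attribute, so {A, C} is a candidate key.
{C, D}⁺ = {A, B, C, D, E, F}, which is every attribute, so {C, D} is a candidate key.
These are minimal and exhaustive — every other superkey contains one of them.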